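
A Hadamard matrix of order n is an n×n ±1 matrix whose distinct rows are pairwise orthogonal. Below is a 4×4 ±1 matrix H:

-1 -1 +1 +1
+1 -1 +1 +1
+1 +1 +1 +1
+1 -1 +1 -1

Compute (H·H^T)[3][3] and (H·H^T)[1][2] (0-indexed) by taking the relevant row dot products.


Row 1 of H: [1, -1, 1, 1].
Row 2 of H: [1, 1, 1, 1].
Row 3 of H: [1, -1, 1, -1].
(H·H^T)[3][3] = Σ_j H[3][j]·H[3][j] = (1)² + (-1)² + (1)² + (-1)² = 1 + 1 + 1 + 1 = 4.
(H·H^T)[1][2] = Σ_j H[1][j]·H[2][j] = (1)·(1) + (-1)·(1) + (1)·(1) + (1)·(1) = 1 + -1 + 1 + 1 = 2.
Rows 1 and 2 are not orthogonal (dot product = 2 ≠ 0), so H is not a Hadamard matrix.

(3,3) entry = 4; (1,2) entry = 2.


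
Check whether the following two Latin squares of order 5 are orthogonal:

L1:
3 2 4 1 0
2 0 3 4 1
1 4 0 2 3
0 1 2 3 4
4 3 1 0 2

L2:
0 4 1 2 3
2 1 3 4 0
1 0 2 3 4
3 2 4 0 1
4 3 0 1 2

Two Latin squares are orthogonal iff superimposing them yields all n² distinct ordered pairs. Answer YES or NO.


Form the n² = 25 superimposed pairs (L1[i][j], L2[i][j]), row by row (rows and columns indexed from 0):
row 0: (3,0) (2,4) (4,1) (1,2) (0,3)
row 1: (2,2) (0,1) (3,3) (4,4) (1,0)
row 2: (1,1) (4,0) (0,2) (2,3) (3,4)
row 3: (0,3) (1,2) (2,4) (3,0) (4,1)
row 4: (4,4) (3,3) (1,0) (0,1) (2,2)
Orthogonality requires all 25 pairs distinct.
But the pair (0,3) repeats: cell (0,4) has L1 = 0, L2 = 3, and cell (3,0) has L1 = 0, L2 = 3.
A repeated pair means some other pair never occurs (only 15 distinct pairs out of 25), so the squares are not orthogonal.
Conclusion: NO.

NO


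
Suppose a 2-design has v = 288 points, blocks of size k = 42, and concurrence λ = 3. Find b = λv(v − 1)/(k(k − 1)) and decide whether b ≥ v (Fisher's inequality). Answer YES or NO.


r = λ(v − 1)/(k − 1) = 3·287/41 = 21.
b = vr/k = 288·21/42 = 144.
Fisher's inequality: b ≥ v ⇔ 144 ≥ 288? NO.

NO


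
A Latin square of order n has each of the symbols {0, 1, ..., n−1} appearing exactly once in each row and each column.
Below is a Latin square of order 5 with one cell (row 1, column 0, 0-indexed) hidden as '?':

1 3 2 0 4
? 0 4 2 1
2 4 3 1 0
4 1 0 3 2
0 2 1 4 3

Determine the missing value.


Row 1 contains symbols [0, 1, 2, 4] — missing [3].
Column 0 contains symbols [0, 1, 2, 4] — missing [3].
The missing symbol must appear in both missing sets; intersection = [3].
Therefore the hidden value is 3.

Missing value = 3.


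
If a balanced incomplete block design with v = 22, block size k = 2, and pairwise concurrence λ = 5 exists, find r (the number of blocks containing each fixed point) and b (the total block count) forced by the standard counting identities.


Any 2-(v, k, λ) BIBD satisfies two necessary conditions:
  (i)  Each point sits in r blocks, and counting incidences through any fixed point gives r(k − 1) = λ(v − 1), so r = λ(v − 1)/(k − 1).
  (ii) Total incidences bk = vr, so b = vr/k.
Step 1: r = λ(v − 1)/(k − 1) = 5·(22 − 1)/(2 − 1) = 5·21/1 = 105/1 = 105.
Step 2: b = vr/k = 22·105/2 = 2310/2 = 1155.
Check integrality: r = 105 ∈ Z ✓, b = 1155 ∈ Z ✓.
(These identities are necessary conditions: they determine r and b for any design with these parameters, but do not by themselves prove that one exists.)

r = 105, b = 1155.


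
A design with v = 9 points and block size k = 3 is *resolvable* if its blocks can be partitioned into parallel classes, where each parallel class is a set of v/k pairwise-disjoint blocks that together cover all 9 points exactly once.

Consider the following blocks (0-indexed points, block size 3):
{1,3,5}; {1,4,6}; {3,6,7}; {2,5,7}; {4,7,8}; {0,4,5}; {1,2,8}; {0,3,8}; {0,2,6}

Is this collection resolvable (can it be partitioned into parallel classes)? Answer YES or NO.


v = 9, block size k = 3, number of blocks = 9.
For resolvability, blocks must partition into parallel classes of size v/k = 3.
Total blocks must therefore be a multiple of 3: 9 = 3·3 + 0 ⇒ divisible ✓.
Greedy packing gives 3 candidate class(es). Each should be a full parallel class (size 3, covers all 9 points).
  Class 1 (3 blocks): {1,3,5}; {4,7,8}; {0,2,6}. Points covered: [0, 1, 2, 3, 4, 5, 6, 7, 8].
  Class 2 (3 blocks): {1,4,6}; {2,5,7}; {0,3,8}. Points covered: [0, 1, 2, 3, 4, 5, 6, 7, 8].
  Class 3 (3 blocks): {3,6,7}; {0,4,5}; {1,2,8}. Points covered: [0, 1, 2, 3, 4, 5, 6, 7, 8].
All classes full (size 3)? YES. All classes cover every point? YES.
Resolvable? YES.

YES


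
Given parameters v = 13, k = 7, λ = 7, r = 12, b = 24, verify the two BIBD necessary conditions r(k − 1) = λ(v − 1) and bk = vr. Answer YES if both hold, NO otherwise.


Condition (i): r(k − 1) = 12·6 = 72; λ(v − 1) = 7·12 = 84. Match? NO.
Condition (ii): bk = 24·7 = 168; vr = 13·12 = 156. Match? NO.
Both conditions hold? NO.

NO


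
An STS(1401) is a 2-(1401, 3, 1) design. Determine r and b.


An STS(v) is a 2-(v, 3, 1) BIBD: block size k = 3, λ = 1.
Replication: r(k − 1) = λ(v − 1) ⇒ r·2 = 1401 − 1 = 1400 ⇒ r = 700.
Block count: b = v(v − 1)/6 = 1401·1400/6 = 1961400/6 = 326900.

r = 700, b = 326900.


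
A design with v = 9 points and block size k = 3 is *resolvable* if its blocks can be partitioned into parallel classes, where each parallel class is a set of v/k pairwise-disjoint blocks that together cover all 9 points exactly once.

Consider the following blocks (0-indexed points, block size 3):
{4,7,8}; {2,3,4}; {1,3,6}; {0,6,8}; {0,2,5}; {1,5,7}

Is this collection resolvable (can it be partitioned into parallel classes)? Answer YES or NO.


v = 9, block size k = 3, number of blocks = 6.
For resolvability, blocks must partition into parallel classes of size v/k = 3.
Total blocks must therefore be a multiple of 3: 6 = 3·2 + 0 ⇒ divisible ✓.
Greedy packing gives 2 candidate class(es). Each should be a full parallel class (size 3, covers all 9 points).
  Class 1 (3 blocks): {4,7,8}; {1,3,6}; {0,2,5}. Points covered: [0, 1, 2, 3, 4, 5, 6, 7, 8].
  Class 2 (3 blocks): {2,3,4}; {0,6,8}; {1,5,7}. Points covered: [0, 1, 2, 3, 4, 5, 6, 7, 8].
All classes full (size 3)? YES. All classes cover every point? YES.
Resolvable? YES.

YES


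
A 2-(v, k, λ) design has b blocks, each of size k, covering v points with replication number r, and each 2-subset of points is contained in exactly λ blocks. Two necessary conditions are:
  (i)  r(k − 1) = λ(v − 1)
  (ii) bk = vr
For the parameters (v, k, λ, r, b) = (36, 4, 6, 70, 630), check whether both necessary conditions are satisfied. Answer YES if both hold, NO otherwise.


Condition (i): r(k − 1) = 70·3 = 210; λ(v − 1) = 6·35 = 210. Match? YES.
Condition (ii): bk = 630·4 = 2520; vr = 36·70 = 2520. Match? YES.
Both conditions hold? YES.

YES


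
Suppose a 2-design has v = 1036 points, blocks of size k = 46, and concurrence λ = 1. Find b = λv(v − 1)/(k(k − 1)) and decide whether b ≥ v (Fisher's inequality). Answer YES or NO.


r = λ(v − 1)/(k − 1) = 1·1035/45 = 23.
b = vr/k = 1036·23/46 = 518.
Fisher's inequality: b ≥ v ⇔ 518 ≥ 1036? NO.

NO


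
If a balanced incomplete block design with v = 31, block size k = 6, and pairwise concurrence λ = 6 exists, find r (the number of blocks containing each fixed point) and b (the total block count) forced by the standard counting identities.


Any 2-(v, k, λ) BIBD satisfies two necessary conditions:
  (i)  Each point sits in r blocks, and counting incidences through any fixed point gives r(k − 1) = λ(v − 1), so r = λ(v − 1)/(k − 1).
  (ii) Total incidences bk = vr, so b = vr/k.
Step 1: r = λ(v − 1)/(k − 1) = 6·(31 − 1)/(6 − 1) = 6·30/5 = 180/5 = 36.
Step 2: b = vr/k = 31·36/6 = 1116/6 = 186.
Check integrality: r = 36 ∈ Z ✓, b = 186 ∈ Z ✓.
(These identities are necessary conditions: they determine r and b for any design with these parameters, but do not by themselves prove that one exists.)

r = 36, b = 186.


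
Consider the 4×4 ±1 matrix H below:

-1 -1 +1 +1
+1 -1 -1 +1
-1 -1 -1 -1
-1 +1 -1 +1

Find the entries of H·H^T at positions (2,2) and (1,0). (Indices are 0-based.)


Row 0 of H: [-1, -1, 1, 1].
Row 1 of H: [1, -1, -1, 1].
Row 2 of H: [-1, -1, -1, -1].
(H·H^T)[2][2] = Σ_j H[2][j]·H[2][j] = (-1)² + (-1)² + (-1)² + (-1)² = 1 + 1 + 1 + 1 = 4.
(H·H^T)[1][0] = Σ_j H[1][j]·H[0][j] = (1)·(-1) + (-1)·(-1) + (-1)·(1) + (1)·(1) = -1 + 1 + -1 + 1 = 0.
So rows 1 and 0 are orthogonal; the diagonal entry equals n = 4.

(2,2) entry = 4; (1,0) entry = 0.


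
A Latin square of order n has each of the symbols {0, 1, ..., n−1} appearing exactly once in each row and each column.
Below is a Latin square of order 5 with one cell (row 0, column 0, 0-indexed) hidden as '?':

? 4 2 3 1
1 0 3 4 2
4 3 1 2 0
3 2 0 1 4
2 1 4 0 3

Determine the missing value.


Row 0 contains symbols [1, 2, 3, 4] — missing [0].
Column 0 contains symbols [1, 2, 3, 4] — missing [0].
The missing symbol must appear in both missing sets; intersection = [0].
Therefore the hidden value is 0.

Missing value = 0.


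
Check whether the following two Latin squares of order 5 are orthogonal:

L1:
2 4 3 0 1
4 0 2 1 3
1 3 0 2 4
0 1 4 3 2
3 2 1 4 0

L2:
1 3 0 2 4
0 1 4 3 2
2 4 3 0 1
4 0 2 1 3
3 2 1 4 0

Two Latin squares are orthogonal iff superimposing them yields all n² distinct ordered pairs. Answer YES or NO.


Form the n² = 25 superimposed pairs (L1[i][j], L2[i][j]), row by row (rows and columns indexed from 0):
row 0: (2,1) (4,3) (3,0) (0,2) (1,4)
row 1: (4,0) (0,1) (2,4) (1,3) (3,2)
row 2: (1,2) (3,4) (0,3) (2,0) (4,1)
row 3: (0,4) (1,0) (4,2) (3,1) (2,3)
row 4: (3,3) (2,2) (1,1) (4,4) (0,0)
Orthogonality requires all 25 pairs distinct.
Check by first coordinate: for each symbol s of L1, list the L2 entries in the n cells where L1 = s; they must all differ.
  L1 = 0: L2 entries (in reading order) 2, 1, 3, 4, 0 — all 5 distinct ✓
  L1 = 1: L2 entries (in reading order) 4, 3, 2, 0, 1 — all 5 distinct ✓
  L1 = 2: L2 entries (in reading order) 1, 4, 0, 3, 2 — all 5 distinct ✓
  L1 = 3: L2 entries (in reading order) 0, 2, 4, 1, 3 — all 5 distinct ✓
  L1 = 4: L2 entries (in reading order) 3, 0, 1, 2, 4 — all 5 distinct ✓
Every symbol of L1 meets every symbol of L2 exactly once, so all 25 pairs are distinct (25 of 25).
Conclusion: YES.

YES


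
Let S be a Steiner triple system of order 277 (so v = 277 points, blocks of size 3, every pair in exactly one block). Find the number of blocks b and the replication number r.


An STS(v) is a 2-(v, 3, 1) BIBD: block size k = 3, λ = 1.
Replication: r(k − 1) = λ(v − 1) ⇒ r·2 = 277 − 1 = 276 ⇒ r = 138.
Block count: bk = vr ⇒ b·3 = 277·138 = 38226 ⇒ b = 12742.

r = 138, b = 12742.


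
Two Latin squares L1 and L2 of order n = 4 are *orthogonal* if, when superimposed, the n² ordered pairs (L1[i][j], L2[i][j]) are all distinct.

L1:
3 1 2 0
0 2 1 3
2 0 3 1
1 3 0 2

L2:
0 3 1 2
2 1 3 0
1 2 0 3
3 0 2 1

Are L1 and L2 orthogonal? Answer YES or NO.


Form the n² = 16 superimposed pairs (L1[i][j], L2[i][j]), row by row (rows and columns indexed from 0):
row 0: (3,0) (1,3) (2,1) (0,2)
row 1: (0,2) (2,1) (1,3) (3,0)
row 2: (2,1) (0,2) (3,0) (1,3)
row 3: (1,3) (3,0) (0,2) (2,1)
Orthogonality requires all 16 pairs distinct.
But the pair (0,2) repeats: cell (0,3) has L1 = 0, L2 = 2, and cell (1,0) has L1 = 0, L2 = 2.
A repeated pair means some other pair never occurs (only 4 distinct pairs out of 16), so the squares are not orthogonal.
Conclusion: NO.

NO


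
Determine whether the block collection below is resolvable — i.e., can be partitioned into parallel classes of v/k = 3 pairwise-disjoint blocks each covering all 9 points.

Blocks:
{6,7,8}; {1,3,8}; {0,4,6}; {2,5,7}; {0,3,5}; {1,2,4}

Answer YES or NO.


v = 9, block size k = 3, number of blocks = 6.
For resolvability, blocks must partition into parallel classes of size v/k = 3.
Total blocks must therefore be a multiple of 3: 6 = 3·2 + 0 ⇒ divisible ✓.
Greedy packing gives 2 candidate class(es). Each should be a full parallel class (size 3, covers all 9 points).
  Class 1 (3 blocks): {6,7,8}; {0,3,5}; {1,2,4}. Points covered: [0, 1, 2, 3, 4, 5, 6, 7, 8].
  Class 2 (3 blocks): {1,3,8}; {0,4,6}; {2,5,7}. Points covered: [0, 1, 2, 3, 4, 5, 6, 7, 8].
All classes full (size 3)? YES. All classes cover every point? YES.
Resolvable? YES.

YES


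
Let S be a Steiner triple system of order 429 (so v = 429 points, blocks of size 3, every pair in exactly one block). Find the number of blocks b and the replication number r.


An STS(v) is a 2-(v, 3, 1) BIBD: block size k = 3, λ = 1.
Replication: r(k − 1) = λ(v − 1) ⇒ r·2 = 429 − 1 = 428 ⇒ r = 214.
Block count: b = v(v − 1)/6 = 429·428/6 = 183612/6 = 30602.
(Check via bk = vr: 30602·3 = 91806 = 429·214 = 91806 ✓.)

r = 214, b = 30602.


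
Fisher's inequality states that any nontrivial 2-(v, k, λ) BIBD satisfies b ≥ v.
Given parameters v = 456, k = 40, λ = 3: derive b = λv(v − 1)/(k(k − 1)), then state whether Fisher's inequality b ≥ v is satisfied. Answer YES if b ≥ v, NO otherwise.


b = λv(v − 1)/(k(k − 1)) = 3·456·455/(40·39) = 622440/1560 = 399.
Compare with v = 456: b < v, so Fisher's inequality fails.

NO


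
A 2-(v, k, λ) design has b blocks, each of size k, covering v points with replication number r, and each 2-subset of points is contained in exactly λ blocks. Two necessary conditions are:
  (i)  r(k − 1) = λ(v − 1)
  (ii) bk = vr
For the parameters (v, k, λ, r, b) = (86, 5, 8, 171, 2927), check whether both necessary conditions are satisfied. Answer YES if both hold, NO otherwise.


Condition (i): r(k − 1) = 171·4 = 684; λ(v − 1) = 8·85 = 680. Match? NO.
Condition (ii): bk = 2927·5 = 14635; vr = 86·171 = 14706. Match? NO.
Both conditions hold? NO.

NO


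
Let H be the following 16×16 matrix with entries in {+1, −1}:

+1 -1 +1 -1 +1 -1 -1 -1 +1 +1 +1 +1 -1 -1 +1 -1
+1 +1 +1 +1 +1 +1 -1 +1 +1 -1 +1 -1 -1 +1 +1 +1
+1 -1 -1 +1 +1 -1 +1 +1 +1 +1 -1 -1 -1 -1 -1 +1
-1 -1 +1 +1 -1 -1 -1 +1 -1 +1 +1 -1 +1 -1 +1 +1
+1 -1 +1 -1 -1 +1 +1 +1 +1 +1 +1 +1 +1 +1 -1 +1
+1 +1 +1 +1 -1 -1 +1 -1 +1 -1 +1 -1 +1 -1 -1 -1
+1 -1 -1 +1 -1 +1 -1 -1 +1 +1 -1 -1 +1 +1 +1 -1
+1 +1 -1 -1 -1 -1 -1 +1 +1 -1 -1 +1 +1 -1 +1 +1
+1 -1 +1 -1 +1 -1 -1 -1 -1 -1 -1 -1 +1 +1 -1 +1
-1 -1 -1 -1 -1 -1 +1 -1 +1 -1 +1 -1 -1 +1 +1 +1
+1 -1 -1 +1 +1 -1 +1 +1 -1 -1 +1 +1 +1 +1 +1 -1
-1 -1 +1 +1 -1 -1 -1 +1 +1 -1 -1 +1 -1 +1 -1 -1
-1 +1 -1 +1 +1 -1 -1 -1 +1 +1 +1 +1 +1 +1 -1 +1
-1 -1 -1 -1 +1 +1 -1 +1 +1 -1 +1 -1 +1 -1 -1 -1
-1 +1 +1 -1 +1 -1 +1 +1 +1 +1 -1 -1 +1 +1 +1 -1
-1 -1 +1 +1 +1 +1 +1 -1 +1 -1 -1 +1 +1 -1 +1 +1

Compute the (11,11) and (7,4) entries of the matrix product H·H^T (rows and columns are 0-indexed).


Row 4 of H: [1, -1, 1, -1, -1, 1, 1, 1, 1, 1, 1, 1, 1, 1, -1, 1].
Row 7 of H: [1, 1, -1, -1, -1, -1, -1, 1, 1, -1, -1, 1, 1, -1, 1, 1].
Row 11 of H: [-1, -1, 1, 1, -1, -1, -1, 1, 1, -1, -1, 1, -1, 1, -1, -1].
(H·H^T)[11][11] = Σ_j H[11][j]·H[11][j] = (-1)² + (-1)² + (1)² + (1)² + (-1)² + (-1)² + (-1)² + (1)² + (1)² + (-1)² + (-1)² + (1)² + (-1)² + (1)² + (-1)² + (-1)² = 1 + 1 + 1 + 1 + 1 + 1 + 1 + 1 + 1 + 1 + 1 + 1 + 1 + 1 + 1 + 1 = 16.
(H·H^T)[7][4] = Σ_j H[7][j]·H[4][j] = (1)·(1) + (1)·(-1) + (-1)·(1) + (-1)·(-1) + (-1)·(-1) + (-1)·(1) + (-1)·(1) + (1)·(1) + (1)·(1) + (-1)·(1) + (-1)·(1) + (1)·(1) + (1)·(1) + (-1)·(1) + (1)·(-1) + (1)·(1) = 1 + -1 + -1 + 1 + 1 + -1 + -1 + 1 + 1 + -1 + -1 + 1 + 1 + -1 + -1 + 1 = 0.
So rows 7 and 4 are orthogonal; the diagonal entry equals n = 16.

(11,11) entry = 16; (7,4) entry = 0.


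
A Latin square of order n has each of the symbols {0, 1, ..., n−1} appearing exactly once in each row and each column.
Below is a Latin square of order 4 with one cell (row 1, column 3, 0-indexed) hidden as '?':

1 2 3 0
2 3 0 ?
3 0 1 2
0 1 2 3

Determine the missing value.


Row 1 contains symbols [0, 2, 3] — missing [1].
Column 3 contains symbols [0, 2, 3] — missing [1].
The missing symbol must appear in both missing sets; intersection = [1].
Therefore the hidden value is 1.

Missing value = 1.


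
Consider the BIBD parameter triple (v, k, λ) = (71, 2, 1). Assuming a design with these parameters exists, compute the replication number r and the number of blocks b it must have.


Any 2-(v, k, λ) BIBD satisfies two necessary conditions:
  (i)  Each point sits in r blocks, and counting incidences through any fixed point gives r(k − 1) = λ(v − 1), so r = λ(v − 1)/(k − 1).
  (ii) Total incidences bk = vr, so b = vr/k.
Step 1: r = λ(v − 1)/(k − 1) = 1·(71 − 1)/(2 − 1) = 1·70/1 = 70/1 = 70.
Step 2: b = vr/k = 71·70/2 = 4970/2 = 2485.
Check integrality: r = 70 ∈ Z ✓, b = 2485 ∈ Z ✓.
(These identities are necessary conditions: they determine r and b for any design with these parameters, but do not by themselves prove that one exists.)

r = 70, b = 2485.


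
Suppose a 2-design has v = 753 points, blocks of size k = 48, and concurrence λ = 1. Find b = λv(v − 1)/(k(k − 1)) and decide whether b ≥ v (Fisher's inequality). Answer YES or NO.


b = λv(v − 1)/(k(k − 1)) = 1·753·752/(48·47) = 566256/2256 = 251.
Compare with v = 753: b < v, so Fisher's inequality fails.

NO


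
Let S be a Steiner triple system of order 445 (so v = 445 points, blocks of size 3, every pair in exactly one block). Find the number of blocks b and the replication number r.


An STS(v) is a 2-(v, 3, 1) BIBD: block size k = 3, λ = 1.
Replication: r(k − 1) = λ(v − 1) ⇒ r·2 = 445 − 1 = 444 ⇒ r = 222.
Block count: b = v(v − 1)/6 = 445·444/6 = 197580/6 = 32930.
(Check via bk = vr: 32930·3 = 98790 = 445·222 = 98790 ✓.)

r = 222, b = 32930.


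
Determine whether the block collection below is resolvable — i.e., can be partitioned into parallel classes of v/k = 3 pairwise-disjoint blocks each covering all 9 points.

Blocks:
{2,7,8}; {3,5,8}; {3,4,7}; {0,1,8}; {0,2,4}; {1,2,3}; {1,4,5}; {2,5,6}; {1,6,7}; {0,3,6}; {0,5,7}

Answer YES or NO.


v = 9, block size k = 3, number of blocks = 11.
For resolvability, blocks must partition into parallel classes of size v/k = 3.
Total blocks must therefore be a multiple of 3: 11 = 3·3 + 2 ⇒ not divisible ✗.
Resolvable? NO.

NO


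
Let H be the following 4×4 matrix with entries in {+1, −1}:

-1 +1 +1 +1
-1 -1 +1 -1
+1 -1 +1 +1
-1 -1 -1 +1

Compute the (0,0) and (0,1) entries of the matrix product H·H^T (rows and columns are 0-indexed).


Row 0 of H: [-1, 1, 1, 1].
Row 1 of H: [-1, -1, 1, -1].
(H·H^T)[0][0] = Σ_j H[0][j]·H[0][j] = (-1)² + (1)² + (1)² + (1)² = 1 + 1 + 1 + 1 = 4.
(H·H^T)[0][1] = Σ_j H[0][j]·H[1][j] = (-1)·(-1) + (1)·(-1) + (1)·(1) + (1)·(-1) = 1 + -1 + 1 + -1 = 0.
So rows 0 and 1 are orthogonal; the diagonal entry equals n = 4.

(0,0) entry = 4; (0,1) entry = 0.


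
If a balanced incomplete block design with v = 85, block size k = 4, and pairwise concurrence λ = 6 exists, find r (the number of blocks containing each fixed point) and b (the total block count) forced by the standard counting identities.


Any 2-(v, k, λ) BIBD satisfies two necessary conditions:
  (i)  Each point sits in r blocks, and counting incidences through any fixed point gives r(k − 1) = λ(v − 1), so r = λ(v − 1)/(k − 1).
  (ii) Total incidences bk = vr, so b = vr/k.
Step 1: r = λ(v − 1)/(k − 1) = 6·(85 − 1)/(4 − 1) = 6·84/3 = 504/3 = 168.
Step 2: b = vr/k = 85·168/4 = 14280/4 = 3570.
Check integrality: r = 168 ∈ Z ✓, b = 3570 ∈ Z ✓.
(These identities are necessary conditions: they determine r and b for any design with these parameters, but do not by themselves prove that one exists.)

r = 168, b = 3570.


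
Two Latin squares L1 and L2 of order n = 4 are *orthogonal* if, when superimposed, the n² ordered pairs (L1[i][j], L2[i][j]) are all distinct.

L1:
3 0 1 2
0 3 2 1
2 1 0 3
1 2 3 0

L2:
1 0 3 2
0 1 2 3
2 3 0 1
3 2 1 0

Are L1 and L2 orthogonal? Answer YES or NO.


Form the n² = 16 superimposed pairs (L1[i][j], L2[i][j]), row by row (rows and columns indexed from 0):
row 0: (3,1) (0,0) (1,3) (2,2)
row 1: (0,0) (3,1) (2,2) (1,3)
row 2: (2,2) (1,3) (0,0) (3,1)
row 3: (1,3) (2,2) (3,1) (0,0)
Orthogonality requires all 16 pairs distinct.
But the pair (0,0) repeats: cell (0,1) has L1 = 0, L2 = 0, and cell (1,0) has L1 = 0, L2 = 0.
A repeated pair means some other pair never occurs (only 4 distinct pairs out of 16), so the squares are not orthogonal.
Conclusion: NO.

NO


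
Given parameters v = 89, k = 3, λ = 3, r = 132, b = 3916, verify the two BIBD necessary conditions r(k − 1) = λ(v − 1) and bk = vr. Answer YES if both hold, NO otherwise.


Condition (i): r(k − 1) = 132·2 = 264; λ(v − 1) = 3·88 = 264. Match? YES.
Condition (ii): bk = 3916·3 = 11748; vr = 89·132 = 11748. Match? YES.
Both conditions hold? YES.

YES


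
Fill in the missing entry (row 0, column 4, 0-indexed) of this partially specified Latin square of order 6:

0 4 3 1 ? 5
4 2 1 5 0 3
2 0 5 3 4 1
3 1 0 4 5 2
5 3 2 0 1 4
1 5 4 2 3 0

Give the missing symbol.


Row 0 contains symbols [0, 1, 3, 4, 5] — missing [2].
Column 4 contains symbols [0, 1, 3, 4, 5] — missing [2].
The missing symbol must appear in both missing sets; intersection = [2].
Therefore the hidden value is 2.

Missing value = 2.


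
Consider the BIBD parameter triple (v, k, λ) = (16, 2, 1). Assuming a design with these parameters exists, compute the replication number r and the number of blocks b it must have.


Any 2-(v, k, λ) BIBD satisfies two necessary conditions:
  (i)  Each point sits in r blocks, and counting incidences through any fixed point gives r(k − 1) = λ(v − 1), so r = λ(v − 1)/(k − 1).
  (ii) Total incidences bk = vr, so b = vr/k.
Step 1: r = λ(v − 1)/(k − 1) = 1·(16 − 1)/(2 − 1) = 1·15/1 = 15/1 = 15.
Step 2: b = vr/k = 16·15/2 = 240/2 = 120.
Check integrality: r = 15 ∈ Z ✓, b = 120 ∈ Z ✓.
(These identities are necessary conditions: they determine r and b for any design with these parameters, but do not by themselves prove that one exists.)

r = 15, b = 120.


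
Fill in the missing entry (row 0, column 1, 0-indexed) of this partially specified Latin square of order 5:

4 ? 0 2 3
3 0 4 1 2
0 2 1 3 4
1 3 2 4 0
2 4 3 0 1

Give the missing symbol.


Row 0 contains symbols [0, 2, 3, 4] — missing [1].
Column 1 contains symbols [0, 2, 3, 4] — missing [1].
The missing symbol must appear in both missing sets; intersection = [1].
Therefore the hidden value is 1.

Missing value = 1.


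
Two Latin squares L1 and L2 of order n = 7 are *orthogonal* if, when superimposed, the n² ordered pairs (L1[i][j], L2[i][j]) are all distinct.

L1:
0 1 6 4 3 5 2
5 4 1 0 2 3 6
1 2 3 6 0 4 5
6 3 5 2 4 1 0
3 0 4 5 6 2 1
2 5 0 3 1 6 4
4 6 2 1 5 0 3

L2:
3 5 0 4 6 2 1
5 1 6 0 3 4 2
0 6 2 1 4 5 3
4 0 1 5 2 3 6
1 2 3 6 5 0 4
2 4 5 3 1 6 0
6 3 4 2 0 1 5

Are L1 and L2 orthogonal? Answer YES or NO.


Form the n² = 49 superimposed pairs (L1[i][j], L2[i][j]), row by row (rows and columns indexed from 0):
row 0: (0,3) (1,5) (6,0) (4,4) (3,6) (5,2) (2,1)
row 1: (5,5) (4,1) (1,6) (0,0) (2,3) (3,4) (6,2)
row 2: (1,0) (2,6) (3,2) (6,1) (0,4) (4,5) (5,3)
row 3: (6,4) (3,0) (5,1) (2,5) (4,2) (1,3) (0,6)
row 4: (3,1) (0,2) (4,3) (5,6) (6,5) (2,0) (1,4)
row 5: (2,2) (5,4) (0,5) (3,3) (1,1) (6,6) (4,0)
row 6: (4,6) (6,3) (2,4) (1,2) (5,0) (0,1) (3,5)
Orthogonality requires all 49 pairs distinct.
Check by first coordinate: for each symbol s of L1, list the L2 entries in the n cells where L1 = s; they must all differ.
  L1 = 0: L2 entries (in reading order) 3, 0, 4, 6, 2, 5, 1 — all 7 distinct ✓
  L1 = 1: L2 entries (in reading order) 5, 6, 0, 3, 4, 1, 2 — all 7 distinct ✓
  L1 = 2: L2 entries (in reading order) 1, 3, 6, 5, 0, 2, 4 — all 7 distinct ✓
  L1 = 3: L2 entries (in reading order) 6, 4, 2, 0, 1, 3, 5 — all 7 distinct ✓
  L1 = 4: L2 entries (in reading order) 4, 1, 5, 2, 3, 0, 6 — all 7 distinct ✓
  L1 = 5: L2 entries (in reading order) 2, 5, 3, 1, 6, 4, 0 — all 7 distinct ✓
  L1 = 6: L2 entries (in reading order) 0, 2, 1, 4, 5, 6, 3 — all 7 distinct ✓
Every symbol of L1 meets every symbol of L2 exactly once, so all 49 pairs are distinct (49 of 49).
Conclusion: YES.

YES


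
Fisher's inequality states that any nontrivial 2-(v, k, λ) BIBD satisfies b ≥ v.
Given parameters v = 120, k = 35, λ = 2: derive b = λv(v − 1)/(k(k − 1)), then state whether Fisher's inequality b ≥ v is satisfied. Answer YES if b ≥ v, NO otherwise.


r = λ(v − 1)/(k − 1) = 2·119/34 = 7.
b = vr/k = 120·7/35 = 24.
Fisher's inequality: b ≥ v ⇔ 24 ≥ 120? NO.

NO


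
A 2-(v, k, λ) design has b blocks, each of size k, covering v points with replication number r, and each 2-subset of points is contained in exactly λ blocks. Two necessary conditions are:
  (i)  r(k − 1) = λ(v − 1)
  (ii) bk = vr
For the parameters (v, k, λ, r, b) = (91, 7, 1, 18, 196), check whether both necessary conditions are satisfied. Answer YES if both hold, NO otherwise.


Condition (i): r(k − 1) = 18·6 = 108; λ(v − 1) = 1·90 = 90. Match? NO.
Condition (ii): bk = 196·7 = 1372; vr = 91·18 = 1638. Match? NO.
Both conditions hold? NO.

NO


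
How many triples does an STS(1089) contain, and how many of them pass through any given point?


An STS(v) is a 2-(v, 3, 1) BIBD: block size k = 3, λ = 1.
Replication: r(k − 1) = λ(v − 1) ⇒ r·2 = 1089 − 1 = 1088 ⇒ r = 544.
Block count: bk = vr ⇒ b·3 = 1089·544 = 592416 ⇒ b = 197472.

r = 544, b = 197472.


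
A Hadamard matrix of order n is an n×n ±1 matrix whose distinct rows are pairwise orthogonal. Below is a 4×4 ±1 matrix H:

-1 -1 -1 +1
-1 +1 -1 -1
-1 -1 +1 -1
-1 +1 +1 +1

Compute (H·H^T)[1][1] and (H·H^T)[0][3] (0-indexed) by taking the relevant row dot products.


Row 0 of H: [-1, -1, -1, 1].
Row 1 of H: [-1, 1, -1, -1].
Row 3 of H: [-1, 1, 1, 1].
(H·H^T)[1][1] = Σ_j H[1][j]·H[1][j] = (-1)² + (1)² + (-1)² + (-1)² = 1 + 1 + 1 + 1 = 4.
(H·H^T)[0][3] = Σ_j H[0][j]·H[3][j] = (-1)·(-1) + (-1)·(1) + (-1)·(1) + (1)·(1) = 1 + -1 + -1 + 1 = 0.
So rows 0 and 3 are orthogonal; the diagonal entry equals n = 4.

(1,1) entry = 4; (0,3) entry = 0.


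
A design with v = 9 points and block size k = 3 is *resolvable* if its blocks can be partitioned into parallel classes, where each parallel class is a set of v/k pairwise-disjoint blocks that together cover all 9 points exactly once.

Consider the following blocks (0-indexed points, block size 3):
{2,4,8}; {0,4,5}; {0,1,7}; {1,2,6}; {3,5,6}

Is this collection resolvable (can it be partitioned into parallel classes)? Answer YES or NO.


v = 9, block size k = 3, number of blocks = 5.
For resolvability, blocks must partition into parallel classes of size v/k = 3.
Total blocks must therefore be a multiple of 3: 5 = 3·1 + 2 ⇒ not divisible ✗.
Resolvable? NO.

NO


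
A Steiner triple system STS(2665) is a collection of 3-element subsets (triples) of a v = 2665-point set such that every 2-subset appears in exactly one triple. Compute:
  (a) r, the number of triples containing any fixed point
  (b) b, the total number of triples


An STS(v) is a 2-(v, 3, 1) BIBD: block size k = 3, λ = 1.
Replication: r(k − 1) = λ(v − 1) ⇒ r·2 = 2665 − 1 = 2664 ⇒ r = 1332.
Block count: b = v(v − 1)/6 = 2665·2664/6 = 7099560/6 = 1183260.
(Check via bk = vr: 1183260·3 = 3549780 = 2665·1332 = 3549780 ✓.)

r = 1332, b = 1183260.


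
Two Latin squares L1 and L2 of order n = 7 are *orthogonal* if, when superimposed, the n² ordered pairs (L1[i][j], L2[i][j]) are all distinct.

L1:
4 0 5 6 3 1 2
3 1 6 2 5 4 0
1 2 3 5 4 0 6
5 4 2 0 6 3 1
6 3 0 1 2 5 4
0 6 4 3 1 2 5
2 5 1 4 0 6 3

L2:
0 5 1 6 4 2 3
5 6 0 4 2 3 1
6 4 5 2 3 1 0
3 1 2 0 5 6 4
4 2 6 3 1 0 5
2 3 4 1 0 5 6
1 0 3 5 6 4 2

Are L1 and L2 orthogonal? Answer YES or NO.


Form the n² = 49 superimposed pairs (L1[i][j], L2[i][j]), row by row (rows and columns indexed from 0):
row 0: (4,0) (0,5) (5,1) (6,6) (3,4) (1,2) (2,3)
row 1: (3,5) (1,6) (6,0) (2,4) (5,2) (4,3) (0,1)
row 2: (1,6) (2,4) (3,5) (5,2) (4,3) (0,1) (6,0)
row 3: (5,3) (4,1) (2,2) (0,0) (6,5) (3,6) (1,4)
row 4: (6,4) (3,2) (0,6) (1,3) (2,1) (5,0) (4,5)
row 5: (0,2) (6,3) (4,4) (3,1) (1,0) (2,5) (5,6)
row 6: (2,1) (5,0) (1,3) (4,5) (0,6) (6,4) (3,2)
Orthogonality requires all 49 pairs distinct.
But the pair (1,6) repeats: cell (1,1) has L1 = 1, L2 = 6, and cell (2,0) has L1 = 1, L2 = 6.
A repeated pair means some other pair never occurs (only 35 distinct pairs out of 49), so the squares are not orthogonal.
Conclusion: NO.

NO


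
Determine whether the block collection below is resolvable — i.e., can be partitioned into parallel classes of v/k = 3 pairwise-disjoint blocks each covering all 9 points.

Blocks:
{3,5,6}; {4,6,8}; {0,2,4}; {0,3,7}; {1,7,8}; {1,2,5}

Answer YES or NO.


v = 9, block size k = 3, number of blocks = 6.
For resolvability, blocks must partition into parallel classes of size v/k = 3.
Total blocks must therefore be a multiple of 3: 6 = 3·2 + 0 ⇒ divisible ✓.
Greedy packing gives 2 candidate class(es). Each should be a full parallel class (size 3, covers all 9 points).
  Class 1 (3 blocks): {3,5,6}; {0,2,4}; {1,7,8}. Points covered: [0, 1, 2, 3, 4, 5, 6, 7, 8].
  Class 2 (3 blocks): {4,6,8}; {0,3,7}; {1,2,5}. Points covered: [0, 1, 2, 3, 4, 5, 6, 7, 8].
All classes full (size 3)? YES. All classes cover every point? YES.
Resolvable? YES.

YES


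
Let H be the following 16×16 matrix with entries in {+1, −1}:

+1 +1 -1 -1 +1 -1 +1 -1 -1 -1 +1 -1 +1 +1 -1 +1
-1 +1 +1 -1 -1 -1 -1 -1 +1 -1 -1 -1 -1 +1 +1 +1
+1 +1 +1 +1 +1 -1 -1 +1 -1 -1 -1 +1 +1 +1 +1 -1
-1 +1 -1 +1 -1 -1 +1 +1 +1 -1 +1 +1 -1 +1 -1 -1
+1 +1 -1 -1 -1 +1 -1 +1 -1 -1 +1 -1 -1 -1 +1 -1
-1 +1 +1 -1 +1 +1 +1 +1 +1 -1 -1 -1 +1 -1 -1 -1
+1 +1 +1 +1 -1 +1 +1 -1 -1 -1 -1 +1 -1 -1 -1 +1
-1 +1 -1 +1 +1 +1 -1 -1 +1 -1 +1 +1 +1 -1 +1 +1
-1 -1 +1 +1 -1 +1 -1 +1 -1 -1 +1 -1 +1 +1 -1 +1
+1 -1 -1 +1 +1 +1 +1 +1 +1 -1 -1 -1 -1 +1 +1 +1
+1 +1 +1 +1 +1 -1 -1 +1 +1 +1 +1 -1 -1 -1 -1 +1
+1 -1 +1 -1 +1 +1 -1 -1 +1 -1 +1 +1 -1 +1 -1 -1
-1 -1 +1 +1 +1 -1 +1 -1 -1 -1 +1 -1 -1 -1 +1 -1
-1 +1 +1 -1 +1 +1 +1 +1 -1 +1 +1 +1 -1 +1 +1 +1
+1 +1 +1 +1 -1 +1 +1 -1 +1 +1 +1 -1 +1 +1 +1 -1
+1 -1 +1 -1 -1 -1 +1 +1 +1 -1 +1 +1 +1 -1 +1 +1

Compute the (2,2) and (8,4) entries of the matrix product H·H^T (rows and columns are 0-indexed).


Row 2 of H: [1, 1, 1, 1, 1, -1, -1, 1, -1, -1, -1, 1, 1, 1, 1, -1].
Row 4 of H: [1, 1, -1, -1, -1, 1, -1, 1, -1, -1, 1, -1, -1, -1, 1, -1].
Row 8 of H: [-1, -1, 1, 1, -1, 1, -1, 1, -1, -1, 1, -1, 1, 1, -1, 1].
(H·H^T)[2][2] = Σ_j H[2][j]·H[2][j] = (1)² + (1)² + (1)² + (1)² + (1)² + (-1)² + (-1)² + (1)² + (-1)² + (-1)² + (-1)² + (1)² + (1)² + (1)² + (1)² + (-1)² = 1 + 1 + 1 + 1 + 1 + 1 + 1 + 1 + 1 + 1 + 1 + 1 + 1 + 1 + 1 + 1 = 16.
(H·H^T)[8][4] = Σ_j H[8][j]·H[4][j] = (-1)·(1) + (-1)·(1) + (1)·(-1) + (1)·(-1) + (-1)·(-1) + (1)·(1) + (-1)·(-1) + (1)·(1) + (-1)·(-1) + (-1)·(-1) + (1)·(1) + (-1)·(-1) + (1)·(-1) + (1)·(-1) + (-1)·(1) + (1)·(-1) = -1 + -1 + -1 + -1 + 1 + 1 + 1 + 1 + 1 + 1 + 1 + 1 + -1 + -1 + -1 + -1 = 0.
So rows 8 and 4 are orthogonal; the diagonal entry equals n = 16.

(2,2) entry = 16; (8,4) entry = 0.


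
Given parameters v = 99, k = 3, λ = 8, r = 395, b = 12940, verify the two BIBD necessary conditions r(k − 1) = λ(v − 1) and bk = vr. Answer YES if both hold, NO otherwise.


Condition (i): r(k − 1) = 395·2 = 790; λ(v − 1) = 8·98 = 784. Match? NO.
Condition (ii): bk = 12940·3 = 38820; vr = 99·395 = 39105. Match? NO.
Both conditions hold? NO.

NO


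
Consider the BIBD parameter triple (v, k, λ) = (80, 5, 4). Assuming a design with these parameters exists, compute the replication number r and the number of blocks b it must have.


Any 2-(v, k, λ) BIBD satisfies two necessary conditions:
  (i)  Each point sits in r blocks, and counting incidences through any fixed point gives r(k − 1) = λ(v − 1), so r = λ(v − 1)/(k − 1).
  (ii) Total incidences bk = vr, so b = vr/k.
Step 1: r = λ(v − 1)/(k − 1) = 4·(80 − 1)/(5 − 1) = 4·79/4 = 316/4 = 79.
Step 2: b = vr/k = 80·79/5 = 6320/5 = 1264.
Check integrality: r = 79 ∈ Z ✓, b = 1264 ∈ Z ✓.
(These identities are necessary conditions: they determine r and b for any design with these parameters, but do not by themselves prove that one exists.)

r = 79, b = 1264.


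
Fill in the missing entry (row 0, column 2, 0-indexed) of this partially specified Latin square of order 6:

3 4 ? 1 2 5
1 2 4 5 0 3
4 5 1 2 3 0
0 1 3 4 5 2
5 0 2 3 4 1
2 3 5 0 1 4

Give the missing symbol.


Row 0 contains symbols [1, 2, 3, 4, 5] — missing [0].
Column 2 contains symbols [1, 2, 3, 4, 5] — missing [0].
The missing symbol must appear in both missing sets; intersection = [0].
Therefore the hidden value is 0.

Missing value = 0.


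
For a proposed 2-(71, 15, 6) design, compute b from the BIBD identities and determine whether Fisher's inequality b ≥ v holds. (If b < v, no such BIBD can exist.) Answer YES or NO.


r = λ(v − 1)/(k − 1) = 6·70/14 = 30.
b = vr/k = 71·30/15 = 142.
Fisher's inequality: b ≥ v ⇔ 142 ≥ 71? YES.

YES


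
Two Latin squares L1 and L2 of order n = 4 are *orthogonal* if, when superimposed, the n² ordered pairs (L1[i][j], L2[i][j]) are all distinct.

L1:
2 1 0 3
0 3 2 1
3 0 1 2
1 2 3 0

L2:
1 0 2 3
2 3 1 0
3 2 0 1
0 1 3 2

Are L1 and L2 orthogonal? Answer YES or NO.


Form the n² = 16 superimposed pairs (L1[i][j], L2[i][j]), row by row (rows and columns indexed from 0):
row 0: (2,1) (1,0) (0,2) (3,3)
row 1: (0,2) (3,3) (2,1) (1,0)
row 2: (3,3) (0,2) (1,0) (2,1)
row 3: (1,0) (2,1) (3,3) (0,2)
Orthogonality requires all 16 pairs distinct.
But the pair (0,2) repeats: cell (0,2) has L1 = 0, L2 = 2, and cell (1,0) has L1 = 0, L2 = 2.
A repeated pair means some other pair never occurs (only 4 distinct pairs out of 16), so the squares are not orthogonal.
Conclusion: NO.

NO


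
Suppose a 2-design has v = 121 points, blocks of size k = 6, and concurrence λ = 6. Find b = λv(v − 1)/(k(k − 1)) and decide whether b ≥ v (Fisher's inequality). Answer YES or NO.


b = λv(v − 1)/(k(k − 1)) = 6·121·120/(6·5) = 87120/30 = 2904.
Compare with v = 121: b ≥ v, so Fisher's inequality holds.

YES


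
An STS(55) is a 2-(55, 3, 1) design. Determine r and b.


An STS(v) is a 2-(v, 3, 1) BIBD: block size k = 3, λ = 1.
Replication: r(k − 1) = λ(v − 1) ⇒ r·2 = 55 − 1 = 54 ⇒ r = 27.
Block count: b = v(v − 1)/6 = 55·54/6 = 2970/6 = 495.

r = 27, b = 495.


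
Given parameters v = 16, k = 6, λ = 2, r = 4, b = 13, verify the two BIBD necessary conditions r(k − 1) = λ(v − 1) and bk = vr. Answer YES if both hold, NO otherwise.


Condition (i): r(k − 1) = 4·5 = 20; λ(v − 1) = 2·15 = 30. Match? NO.
Condition (ii): bk = 13·6 = 78; vr = 16·4 = 64. Match? NO.
Both conditions hold? NO.

NO


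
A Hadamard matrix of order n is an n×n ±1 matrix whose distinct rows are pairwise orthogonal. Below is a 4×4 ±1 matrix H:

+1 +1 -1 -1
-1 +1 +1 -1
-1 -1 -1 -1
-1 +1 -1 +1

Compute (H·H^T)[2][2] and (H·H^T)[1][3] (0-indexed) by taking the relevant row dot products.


Row 1 of H: [-1, 1, 1, -1].
Row 2 of H: [-1, -1, -1, -1].
Row 3 of H: [-1, 1, -1, 1].
(H·H^T)[2][2] = Σ_j H[2][j]·H[2][j] = (-1)² + (-1)² + (-1)² + (-1)² = 1 + 1 + 1 + 1 = 4.
(H·H^T)[1][3] = Σ_j H[1][j]·H[3][j] = (-1)·(-1) + (1)·(1) + (1)·(-1) + (-1)·(1) = 1 + 1 + -1 + -1 = 0.
So rows 1 and 3 are orthogonal; the diagonal entry equals n = 4.

(2,2) entry = 4; (1,3) entry = 0.


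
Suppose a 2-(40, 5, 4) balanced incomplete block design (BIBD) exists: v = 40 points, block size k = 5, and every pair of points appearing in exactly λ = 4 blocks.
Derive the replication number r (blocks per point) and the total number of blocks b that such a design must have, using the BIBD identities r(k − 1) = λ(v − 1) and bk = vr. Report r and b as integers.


Any 2-(v, k, λ) BIBD satisfies two necessary conditions:
  (i)  Each point sits in r blocks, and counting incidences through any fixed point gives r(k − 1) = λ(v − 1), so r = λ(v − 1)/(k − 1).
  (ii) Total incidences bk = vr, so b = vr/k.
Step 1: r = λ(v − 1)/(k − 1) = 4·(40 − 1)/(5 − 1) = 4·39/4 = 156/4 = 39.
Step 2: b = vr/k = 40·39/5 = 1560/5 = 312.
Check integrality: r = 39 ∈ Z ✓, b = 312 ∈ Z ✓.
(These identities are necessary conditions: they determine r and b for any design with these parameters, but do not by themselves prove that one exists.)

r = 39, b = 312.


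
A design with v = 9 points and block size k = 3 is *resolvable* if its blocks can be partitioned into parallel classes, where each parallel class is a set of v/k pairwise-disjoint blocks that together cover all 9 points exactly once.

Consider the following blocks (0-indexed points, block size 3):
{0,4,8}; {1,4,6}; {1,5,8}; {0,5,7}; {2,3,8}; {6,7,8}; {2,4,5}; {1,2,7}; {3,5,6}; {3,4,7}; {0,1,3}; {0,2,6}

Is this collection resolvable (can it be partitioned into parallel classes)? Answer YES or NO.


v = 9, block size k = 3, number of blocks = 12.
For resolvability, blocks must partition into parallel classes of size v/k = 3.
Total blocks must therefore be a multiple of 3: 12 = 3·4 + 0 ⇒ divisible ✓.
Greedy packing gives 4 candidate class(es). Each should be a full parallel class (size 3, covers all 9 points).
  Class 1 (3 blocks): {0,4,8}; {1,2,7}; {3,5,6}. Points covered: [0, 1, 2, 3, 4, 5, 6, 7, 8].
  Class 2 (3 blocks): {1,4,6}; {0,5,7}; {2,3,8}. Points covered: [0, 1, 2, 3, 4, 5, 6, 7, 8].
  Class 3 (3 blocks): {1,5,8}; {3,4,7}; {0,2,6}. Points covered: [0, 1, 2, 3, 4, 5, 6, 7, 8].
  Class 4 (3 blocks): {6,7,8}; {2,4,5}; {0,1,3}. Points covered: [0, 1, 2, 3, 4, 5, 6, 7, 8].
All classes full (size 3)? YES. All classes cover every point? YES.
Resolvable? YES.

YES


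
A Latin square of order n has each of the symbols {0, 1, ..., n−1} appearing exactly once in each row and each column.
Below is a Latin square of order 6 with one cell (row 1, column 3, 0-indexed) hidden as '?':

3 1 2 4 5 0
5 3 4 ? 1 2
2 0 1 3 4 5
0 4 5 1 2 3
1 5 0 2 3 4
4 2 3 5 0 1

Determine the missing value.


Row 1 contains symbols [1, 2, 3, 4, 5] — missing [0].
Column 3 contains symbols [1, 2, 3, 4, 5] — missing [0].
The missing symbol must appear in both missing sets; intersection = [0].
Therefore the hidden value is 0.

Missing value = 0.


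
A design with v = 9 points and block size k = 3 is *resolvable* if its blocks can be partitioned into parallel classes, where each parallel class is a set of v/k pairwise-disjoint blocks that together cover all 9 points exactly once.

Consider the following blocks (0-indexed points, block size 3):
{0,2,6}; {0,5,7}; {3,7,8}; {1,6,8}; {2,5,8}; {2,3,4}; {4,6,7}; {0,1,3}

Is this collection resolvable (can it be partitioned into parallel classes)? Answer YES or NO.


v = 9, block size k = 3, number of blocks = 8.
For resolvability, blocks must partition into parallel classes of size v/k = 3.
Total blocks must therefore be a multiple of 3: 8 = 3·2 + 2 ⇒ not divisible ✗.
Resolvable? NO.

NO


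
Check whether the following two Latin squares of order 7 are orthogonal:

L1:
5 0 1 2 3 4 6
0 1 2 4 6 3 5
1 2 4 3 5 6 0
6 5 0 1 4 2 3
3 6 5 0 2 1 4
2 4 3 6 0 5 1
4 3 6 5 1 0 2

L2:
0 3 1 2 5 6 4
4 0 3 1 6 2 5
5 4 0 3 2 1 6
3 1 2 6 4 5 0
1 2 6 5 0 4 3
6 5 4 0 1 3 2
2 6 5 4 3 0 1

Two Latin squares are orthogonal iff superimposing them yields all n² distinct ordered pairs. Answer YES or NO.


Form the n² = 49 superimposed pairs (L1[i][j], L2[i][j]), row by row (rows and columns indexed from 0):
row 0: (5,0) (0,3) (1,1) (2,2) (3,5) (4,6) (6,4)
row 1: (0,4) (1,0) (2,3) (4,1) (6,6) (3,2) (5,5)
row 2: (1,5) (2,4) (4,0) (3,3) (5,2) (6,1) (0,6)
row 3: (6,3) (5,1) (0,2) (1,6) (4,4) (2,5) (3,0)
row 4: (3,1) (6,2) (5,6) (0,5) (2,0) (1,4) (4,3)
row 5: (2,6) (4,5) (3,4) (6,0) (0,1) (5,3) (1,2)
row 6: (4,2) (3,6) (6,5) (5,4) (1,3) (0,0) (2,1)
Orthogonality requires all 49 pairs distinct.
Check by first coordinate: for each symbol s of L1, list the L2 entries in the n cells where L1 = s; they must all differ.
  L1 = 0: L2 entries (in reading order) 3, 4, 6, 2, 5, 1, 0 — all 7 distinct ✓
  L1 = 1: L2 entries (in reading order) 1, 0, 5, 6, 4, 2, 3 — all 7 distinct ✓
  L1 = 2: L2 entries (in reading order) 2, 3, 4, 5, 0, 6, 1 — all 7 distinct ✓
  L1 = 3: L2 entries (in reading order) 5, 2, 3, 0, 1, 4, 6 — all 7 distinct ✓
  L1 = 4: L2 entries (in reading order) 6, 1, 0, 4, 3, 5, 2 — all 7 distinct ✓
  L1 = 5: L2 entries (in reading order) 0, 5, 2, 1, 6, 3, 4 — all 7 distinct ✓
  L1 = 6: L2 entries (in reading order) 4, 6, 1, 3, 2, 0, 5 — all 7 distinct ✓
Every symbol of L1 meets every symbol of L2 exactly once, so all 49 pairs are distinct (49 of 49).
Conclusion: YES.

YES
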